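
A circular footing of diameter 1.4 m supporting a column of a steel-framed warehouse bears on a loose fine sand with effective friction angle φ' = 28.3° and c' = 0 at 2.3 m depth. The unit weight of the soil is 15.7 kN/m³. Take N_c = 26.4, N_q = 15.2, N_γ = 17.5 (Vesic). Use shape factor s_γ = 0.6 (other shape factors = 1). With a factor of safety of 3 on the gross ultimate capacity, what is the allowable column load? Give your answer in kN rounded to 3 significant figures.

P_all ≈ 341 kN

Overburden at base level: q = 15.7 × 2.3 = 36.11 kPa.
Surcharge term q·N_q = 36.11 × 15.2 = 548.87 kPa; self-weight term 0.5·γ·B·N_γ·s_γ = 0.5 × 15.7 × 1.4 × 17.5 × 0.6 = 115.39 kPa.
q_ult = 548.87 + 115.39 = 664.27 kPa.
Gross allowable pressure q_all = 664.27 / 3 = 221.42 kPa.
Footing area = 1.5394 m², so allowable column load = 221.42 × 1.5394 = 340.86 kN.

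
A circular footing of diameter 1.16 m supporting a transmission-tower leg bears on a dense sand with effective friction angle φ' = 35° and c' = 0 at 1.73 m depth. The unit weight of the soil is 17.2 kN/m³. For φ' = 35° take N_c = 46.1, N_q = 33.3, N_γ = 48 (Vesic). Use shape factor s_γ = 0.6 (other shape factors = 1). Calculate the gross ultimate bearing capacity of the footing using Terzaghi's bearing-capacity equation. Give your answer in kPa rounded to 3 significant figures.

q = γ·D_f = 17.2 × 1.73 = 29.756 kPa.
q·N_q = 29.756 × 33.3 = 990.87 kPa
0.5·γ·B·N_γ·s_γ = 0.5 × 17.2 × 1.16 × 48 × 0.6 = 287.31 kPa
q_ult = 990.87 + 287.31 = 1278.2 kPa.

q_ult ≈ 1280 kPa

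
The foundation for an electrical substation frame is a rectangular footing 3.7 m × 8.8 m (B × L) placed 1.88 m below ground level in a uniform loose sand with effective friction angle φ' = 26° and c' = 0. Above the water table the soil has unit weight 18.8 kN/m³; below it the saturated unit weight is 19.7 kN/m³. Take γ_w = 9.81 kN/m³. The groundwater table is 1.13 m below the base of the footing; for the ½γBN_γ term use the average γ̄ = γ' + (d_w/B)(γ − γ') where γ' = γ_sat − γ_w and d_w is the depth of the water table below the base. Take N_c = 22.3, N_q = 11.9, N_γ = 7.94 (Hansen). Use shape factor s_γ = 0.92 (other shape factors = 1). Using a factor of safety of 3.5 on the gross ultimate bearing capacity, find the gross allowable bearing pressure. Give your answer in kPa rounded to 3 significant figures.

q = γ·D_f = 18.8 × 1.88 = 35.344 kPa.
γ' = 9.89 kN/m³; averaging over the depth B below the base, γ̄ = γ' + (d_w/B)(γ − γ') = 12.611 kN/m³.
q·N_q = 35.344 × 11.9 = 420.59 kPa
0.5·γ·B·N_γ·s_γ = 0.5 × 12.611 × 3.7 × 7.94 × 0.92 = 170.43 kPa
q_ult = 420.59 + 170.43 = 591.02 kPa.
q_all = 591.02 / 3.5 = 168.86 kPa.

q_all ≈ 169 kPa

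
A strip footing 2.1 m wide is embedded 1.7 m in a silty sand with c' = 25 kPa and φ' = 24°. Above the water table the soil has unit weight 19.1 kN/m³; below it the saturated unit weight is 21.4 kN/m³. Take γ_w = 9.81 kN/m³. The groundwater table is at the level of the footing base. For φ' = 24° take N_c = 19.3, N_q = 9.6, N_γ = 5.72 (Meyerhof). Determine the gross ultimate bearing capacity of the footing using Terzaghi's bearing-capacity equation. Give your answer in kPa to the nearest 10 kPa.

q = γ·D_f = 19.1 × 1.7 = 32.47 kPa.
For the ½γBN_γ term take γ' = 21.4 − 9.81 = 11.59 kN/m³ (soil below base is submerged).
c·N_c = 25 × 19.3 = 482.5 kPa
q·N_q = 32.47 × 9.6 = 311.71 kPa
0.5·γ·B·N_γ = 0.5 × 11.59 × 2.1 × 5.72 = 69.61 kPa
q_ult = 482.5 + 311.71 + 69.61 = 863.82 kPa.

q_ult ≈ 860 kPa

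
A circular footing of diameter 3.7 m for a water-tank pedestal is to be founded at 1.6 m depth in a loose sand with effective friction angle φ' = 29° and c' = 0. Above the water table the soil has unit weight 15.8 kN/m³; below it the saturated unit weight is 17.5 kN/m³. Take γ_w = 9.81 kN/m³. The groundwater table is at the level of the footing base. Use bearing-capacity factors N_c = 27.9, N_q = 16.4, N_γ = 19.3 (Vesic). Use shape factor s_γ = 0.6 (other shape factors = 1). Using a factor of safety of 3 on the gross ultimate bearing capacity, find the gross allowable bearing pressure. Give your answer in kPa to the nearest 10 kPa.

q_all ≈ 190 kPa

Overburden at base level: q = 15.8 × 1.6 = 25.28 kPa.
Below the base the soil is submerged, so the ½γBN_γ term uses γ' = 17.5 − 9.81 = 7.69 kN/m³.
Surcharge term q·N_q = 25.28 × 16.4 = 414.59 kPa; self-weight term 0.5·γ·B·N_γ·s_γ = 0.5 × 7.69 × 3.7 × 19.3 × 0.6 = 164.74 kPa.
q_ult = 414.59 + 164.74 = 579.33 kPa.
q_all = 579.33 / 3 = 193.11 kPa.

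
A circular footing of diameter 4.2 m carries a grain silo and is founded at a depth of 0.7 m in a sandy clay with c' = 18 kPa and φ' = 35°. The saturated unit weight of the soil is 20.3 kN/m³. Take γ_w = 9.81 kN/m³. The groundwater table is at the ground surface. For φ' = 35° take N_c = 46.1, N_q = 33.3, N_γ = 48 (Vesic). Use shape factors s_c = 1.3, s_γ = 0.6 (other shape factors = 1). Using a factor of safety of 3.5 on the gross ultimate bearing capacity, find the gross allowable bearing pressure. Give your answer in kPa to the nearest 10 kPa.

Water table at ground surface, so effective unit weight γ' = 20.3 − 9.81 = 10.49 kN/m³ is used throughout; overburden q = 10.49 × 0.7 = 7.343 kPa; the same γ' applies in the ½γBN_γ term.
Cohesion term c·N_c·s_c = 18 × 46.1 × 1.3 = 1078.7 kPa; surcharge term q·N_q = 7.343 × 33.3 = 244.52 kPa; self-weight term 0.5·γ·B·N_γ·s_γ = 0.5 × 10.49 × 4.2 × 48 × 0.6 = 634.44 kPa.
q_ult = 1078.7 + 244.52 + 634.44 = 1957.7 kPa.
q_all = 1957.7 / 3.5 = 559.34 kPa.

q_all ≈ 560 kPa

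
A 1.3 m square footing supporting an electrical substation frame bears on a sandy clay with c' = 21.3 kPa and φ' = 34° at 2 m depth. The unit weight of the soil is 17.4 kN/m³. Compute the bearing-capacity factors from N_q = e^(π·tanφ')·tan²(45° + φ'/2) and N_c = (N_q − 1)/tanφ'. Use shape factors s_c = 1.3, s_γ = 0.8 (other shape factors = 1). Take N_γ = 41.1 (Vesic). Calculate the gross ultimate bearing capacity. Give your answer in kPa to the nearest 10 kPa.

q_ult ≈ 2560 kPa

tan34° = 0.6745, so N_q = e^(π×0.6745)·tan²(62°) = 8.323 × 3.537 = 29.44.
N_c = (29.44 − 1)/tan34° = 42.16.
q = γ·D_f = 17.4 × 2 = 34.8 kPa.
c·N_c·s_c = 21.3 × 42.164 × 1.3 = 1167.5 kPa
q·N_q = 34.8 × 29.44 = 1024.5 kPa
0.5·γ·B·N_γ·s_γ = 0.5 × 17.4 × 1.3 × 41.1 × 0.8 = 371.87 kPa
q_ult = 1167.5 + 1024.5 + 371.87 = 2563.9 kPa.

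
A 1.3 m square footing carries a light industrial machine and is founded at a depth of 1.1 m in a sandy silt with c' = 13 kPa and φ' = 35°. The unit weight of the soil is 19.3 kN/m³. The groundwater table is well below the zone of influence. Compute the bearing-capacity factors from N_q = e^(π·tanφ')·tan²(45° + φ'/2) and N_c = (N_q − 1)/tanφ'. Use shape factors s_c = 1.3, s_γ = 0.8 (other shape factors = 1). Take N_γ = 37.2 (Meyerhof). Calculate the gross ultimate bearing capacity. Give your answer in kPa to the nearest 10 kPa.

q_ult ≈ 1860 kPa

tan35° = 0.7002, so N_q = e^(π×0.7002)·tan²(62.5°) = 9.023 × 3.69 = 33.3.
N_c = (33.3 − 1)/tan35° = 46.12.
Effective surcharge at the founding depth q = γ·D_f = 19.3 × 1.1 = 21.23 kPa.
q_ult = c·N_c·s_c + q·N_q + 0.5·γ·B·N_γ·s_γ
     = 13 × 46.124 × 1.3 + 21.23 × 33.296 + 0.5 × 19.3 × 1.3 × 37.2 × 0.8
     = 779.49 + 706.88 + 373.34 = 1859.7 kPa.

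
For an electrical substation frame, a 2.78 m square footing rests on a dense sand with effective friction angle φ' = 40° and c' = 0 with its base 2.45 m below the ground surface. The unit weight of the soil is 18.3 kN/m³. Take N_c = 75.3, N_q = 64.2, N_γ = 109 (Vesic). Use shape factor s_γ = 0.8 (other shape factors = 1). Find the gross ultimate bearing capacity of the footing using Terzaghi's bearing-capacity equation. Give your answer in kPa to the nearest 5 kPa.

Effective surcharge at the founding depth q = γ·D_f = 18.3 × 2.45 = 44.835 kPa.
q_ult = q·N_q + 0.5·γ·B·N_γ·s_γ
     = 44.835 × 64.2 + 0.5 × 18.3 × 2.78 × 109 × 0.8
     = 2878.4 + 2218.1 = 5096.5 kPa.

q_ult ≈ 5095 kPa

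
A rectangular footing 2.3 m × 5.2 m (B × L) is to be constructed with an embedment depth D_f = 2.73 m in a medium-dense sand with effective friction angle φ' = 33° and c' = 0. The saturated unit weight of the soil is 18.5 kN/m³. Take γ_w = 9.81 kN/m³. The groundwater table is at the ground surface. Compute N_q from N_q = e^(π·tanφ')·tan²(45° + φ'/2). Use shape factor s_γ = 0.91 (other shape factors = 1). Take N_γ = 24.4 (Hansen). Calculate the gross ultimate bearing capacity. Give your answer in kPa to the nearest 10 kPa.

tan33° = 0.6494, so N_q = e^(π×0.6494)·tan²(61.5°) = 7.692 × 3.392 = 26.09.
With the water table at the surface the whole profile is submerged: γ' = 18.5 − 9.81 = 8.69 kN/m³, so q = γ'·D_f = 23.724 kPa; the same γ' applies in the ½γBN_γ term.
q_ult = q·N_q + 0.5·γ·B·N_γ·s_γ
     = 23.724 × 26.092 + 0.5 × 8.69 × 2.3 × 24.4 × 0.91
     = 619 + 221.9 = 840.89 kPa.

q_ult ≈ 840 kPa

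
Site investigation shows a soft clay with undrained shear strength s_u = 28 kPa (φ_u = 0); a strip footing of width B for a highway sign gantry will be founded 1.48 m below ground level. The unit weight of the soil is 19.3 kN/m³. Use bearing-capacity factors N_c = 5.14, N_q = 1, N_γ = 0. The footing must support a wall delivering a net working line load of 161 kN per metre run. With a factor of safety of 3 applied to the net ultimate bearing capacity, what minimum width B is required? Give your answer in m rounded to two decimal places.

Effective surcharge at the founding depth q = γ·D_f = 19.3 × 1.48 = 28.564 kPa.
q_ult = c·N_c + q·N_q
     = 28 × 5.14 + 28.564 × 1
     = 143.92 + 28.564 = 172.48 kPa.
For φ = 0 the ½γBN_γ term vanishes, so q_ult is independent of B. q_net = 172.48 − 28.564 = 143.92 kPa; q_all(net) = 143.92/3 = 47.973 kPa.
Required width B = w / q_all(net) = 161 / 47.973 = 3.356 m.

B = 3.36 m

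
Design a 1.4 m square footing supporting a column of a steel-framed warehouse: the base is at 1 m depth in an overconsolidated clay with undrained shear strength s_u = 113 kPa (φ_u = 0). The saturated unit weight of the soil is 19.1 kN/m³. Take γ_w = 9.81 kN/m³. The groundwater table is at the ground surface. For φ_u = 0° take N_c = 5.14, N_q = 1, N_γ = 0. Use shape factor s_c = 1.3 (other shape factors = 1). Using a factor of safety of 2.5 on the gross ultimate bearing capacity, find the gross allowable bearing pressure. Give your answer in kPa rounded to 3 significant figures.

q_all ≈ 306 kPa

With the water table at the surface the whole profile is submerged: γ' = 19.1 − 9.81 = 9.29 kN/m³, so q = γ'·D_f = 9.29 kPa.
q_ult = c·N_c·s_c + q·N_q
     = 113 × 5.14 × 1.3 + 9.29 × 1
     = 755.07 + 9.29 = 764.36 kPa.
q_all = 764.36 / 2.5 = 305.74 kPa.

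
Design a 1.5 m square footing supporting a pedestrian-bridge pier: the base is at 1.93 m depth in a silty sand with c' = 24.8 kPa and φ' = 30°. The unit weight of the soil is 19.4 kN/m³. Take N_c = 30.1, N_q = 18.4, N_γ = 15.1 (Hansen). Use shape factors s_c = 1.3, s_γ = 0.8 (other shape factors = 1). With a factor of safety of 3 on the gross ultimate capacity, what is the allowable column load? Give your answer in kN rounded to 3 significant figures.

P_all ≈ 1380 kN

Effective surcharge at the founding depth q = γ·D_f = 19.4 × 1.93 = 37.442 kPa.
q_ult = c·N_c·s_c + q·N_q + 0.5·γ·B·N_γ·s_γ
     = 24.8 × 30.1 × 1.3 + 37.442 × 18.4 + 0.5 × 19.4 × 1.5 × 15.1 × 0.8
     = 970.42 + 688.93 + 175.76 = 1835.1 kPa.
Gross allowable pressure q_all = 1835.1 / 3 = 611.71 kPa.
Footing area = 2.25 m², so allowable column load = 611.71 × 2.25 = 1376.3 kN.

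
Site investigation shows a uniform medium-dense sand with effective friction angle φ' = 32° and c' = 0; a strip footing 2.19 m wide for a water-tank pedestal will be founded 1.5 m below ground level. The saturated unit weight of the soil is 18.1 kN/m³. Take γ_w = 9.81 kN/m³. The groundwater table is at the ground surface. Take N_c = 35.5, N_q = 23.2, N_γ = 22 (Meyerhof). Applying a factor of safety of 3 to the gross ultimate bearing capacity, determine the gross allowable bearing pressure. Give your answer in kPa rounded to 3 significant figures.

q_all ≈ 163 kPa

γ' = 18.1 − 9.81 = 8.29 kN/m³ (submerged throughout). q = 8.29 × 1.5 = 12.435 kPa; the same γ' applies in the ½γBN_γ term.
q·N_q = 12.435 × 23.2 = 288.49 kPa
0.5·γ·B·N_γ = 0.5 × 8.29 × 2.19 × 22 = 199.71 kPa
q_ult = 288.49 + 199.71 = 488.2 kPa.
q_all = q_ult / FS = 488.2 / 3 = 162.73 kPa.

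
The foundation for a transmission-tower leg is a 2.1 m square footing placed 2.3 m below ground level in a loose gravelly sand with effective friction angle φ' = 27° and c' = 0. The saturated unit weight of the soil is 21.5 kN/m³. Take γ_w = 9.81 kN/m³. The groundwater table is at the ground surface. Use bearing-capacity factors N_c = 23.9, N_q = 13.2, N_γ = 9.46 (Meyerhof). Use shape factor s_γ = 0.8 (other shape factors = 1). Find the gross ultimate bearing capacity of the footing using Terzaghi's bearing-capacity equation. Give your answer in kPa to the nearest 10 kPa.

γ' = 21.5 − 9.81 = 11.69 kN/m³ (submerged throughout). q = 11.69 × 2.3 = 26.887 kPa; the same γ' applies in the ½γBN_γ term.
q·N_q = 26.887 × 13.2 = 354.91 kPa
0.5·γ·B·N_γ·s_γ = 0.5 × 11.69 × 2.1 × 9.46 × 0.8 = 92.893 kPa
q_ult = 354.91 + 92.893 = 447.8 kPa.

q_ult ≈ 450 kPa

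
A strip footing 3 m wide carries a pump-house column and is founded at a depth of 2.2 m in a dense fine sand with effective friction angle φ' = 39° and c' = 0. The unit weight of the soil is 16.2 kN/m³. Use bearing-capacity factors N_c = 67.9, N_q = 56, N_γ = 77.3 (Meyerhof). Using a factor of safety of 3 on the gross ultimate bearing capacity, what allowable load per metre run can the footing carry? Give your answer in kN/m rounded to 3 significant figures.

≈ 3870 kN/m

q = γ·D_f = 16.2 × 2.2 = 35.64 kPa.
q·N_q = 35.64 × 56 = 1995.8 kPa
0.5·γ·B·N_γ = 0.5 × 16.2 × 3 × 77.3 = 1878.4 kPa
q_ult = 1995.8 + 1878.4 = 3874.2 kPa.
Gross allowable pressure q_all = 3874.2 / 3 = 1291.4 kPa.
Allowable wall load = q_all × B = 1291.4 × 3 = 3874.2 kN per metre run.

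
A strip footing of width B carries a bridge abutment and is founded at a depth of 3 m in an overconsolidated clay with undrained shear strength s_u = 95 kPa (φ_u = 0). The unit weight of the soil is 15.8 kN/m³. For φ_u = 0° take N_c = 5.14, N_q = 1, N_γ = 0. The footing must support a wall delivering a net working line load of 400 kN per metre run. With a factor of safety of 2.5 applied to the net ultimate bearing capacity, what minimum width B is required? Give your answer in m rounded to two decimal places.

Overburden at base level: q = 15.8 × 3 = 47.4 kPa.
Cohesion term c·N_c = 95 × 5.14 = 488.3 kPa; surcharge term q·N_q = 47.4 × 1 = 47.4 kPa.
q_ult = 488.3 + 47.4 = 535.7 kPa.
For φ = 0 the ½γBN_γ term vanishes, so q_ult is independent of B. q_net = 535.7 − 47.4 = 488.3 kPa; q_all(net) = 488.3/2.5 = 195.32 kPa.
Required width B = w / q_all(net) = 400 / 195.32 = 2.048 m.

B = 2.05 m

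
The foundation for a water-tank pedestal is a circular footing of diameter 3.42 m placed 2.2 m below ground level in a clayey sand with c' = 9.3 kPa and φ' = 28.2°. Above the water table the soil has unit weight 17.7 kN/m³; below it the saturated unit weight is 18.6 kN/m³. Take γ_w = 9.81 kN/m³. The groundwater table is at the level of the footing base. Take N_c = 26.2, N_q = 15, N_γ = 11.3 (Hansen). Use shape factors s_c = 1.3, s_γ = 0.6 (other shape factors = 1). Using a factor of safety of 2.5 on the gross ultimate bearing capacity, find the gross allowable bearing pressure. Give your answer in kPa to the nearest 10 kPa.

Overburden at base level: q = 17.7 × 2.2 = 38.94 kPa.
Below the base the soil is submerged, so the ½γBN_γ term uses γ' = 18.6 − 9.81 = 8.79 kN/m³.
Cohesion term c·N_c·s_c = 9.3 × 26.2 × 1.3 = 316.76 kPa; surcharge term q·N_q = 38.94 × 15 = 584.1 kPa; self-weight term 0.5·γ·B·N_γ·s_γ = 0.5 × 8.79 × 3.42 × 11.3 × 0.6 = 101.91 kPa.
q_ult = 316.76 + 584.1 + 101.91 = 1002.8 kPa.
q_all = 1002.8 / 2.5 = 401.11 kPa.

q_all ≈ 400 kPa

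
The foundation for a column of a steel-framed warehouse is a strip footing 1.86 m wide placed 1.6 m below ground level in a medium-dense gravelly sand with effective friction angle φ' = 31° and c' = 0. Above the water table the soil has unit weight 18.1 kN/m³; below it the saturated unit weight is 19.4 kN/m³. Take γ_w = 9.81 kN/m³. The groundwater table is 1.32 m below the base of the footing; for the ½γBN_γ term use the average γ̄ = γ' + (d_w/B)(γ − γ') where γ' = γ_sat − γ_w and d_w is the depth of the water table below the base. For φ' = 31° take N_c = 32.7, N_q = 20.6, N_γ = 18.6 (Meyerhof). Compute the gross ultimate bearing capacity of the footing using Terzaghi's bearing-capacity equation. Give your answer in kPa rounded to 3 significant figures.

q_ult ≈ 867 kPa

q = γ·D_f = 18.1 × 1.6 = 28.96 kPa.
γ' = 9.59 kN/m³; averaging over the depth B below the base, γ̄ = γ' + (d_w/B)(γ − γ') = 15.629 kN/m³.
q·N_q = 28.96 × 20.6 = 596.58 kPa
0.5·γ·B·N_γ = 0.5 × 15.629 × 1.86 × 18.6 = 270.36 kPa
q_ult = 596.58 + 270.36 = 866.93 kPa.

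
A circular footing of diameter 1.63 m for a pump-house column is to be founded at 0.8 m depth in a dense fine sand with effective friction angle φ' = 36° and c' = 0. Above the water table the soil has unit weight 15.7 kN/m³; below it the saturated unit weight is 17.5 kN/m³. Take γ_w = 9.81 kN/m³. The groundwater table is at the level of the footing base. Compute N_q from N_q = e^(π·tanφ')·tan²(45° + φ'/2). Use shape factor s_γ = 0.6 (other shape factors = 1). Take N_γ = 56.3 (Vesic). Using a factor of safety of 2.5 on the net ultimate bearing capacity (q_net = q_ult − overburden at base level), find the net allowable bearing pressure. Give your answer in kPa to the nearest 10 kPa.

N_q = e^(π·tan36°)·tan²(63°) = 37.75.
q = γ·D_f = 15.7 × 0.8 = 12.56 kPa.
For the ½γBN_γ term take γ' = 17.5 − 9.81 = 7.69 kN/m³ (soil below base is submerged).
q·N_q = 12.56 × 37.752 = 474.17 kPa
0.5·γ·B·N_γ·s_γ = 0.5 × 7.69 × 1.63 × 56.3 × 0.6 = 211.71 kPa
q_ult = 474.17 + 211.71 = 685.88 kPa.
q_net = 685.88 − 12.56 = 673.32 kPa.
q_all(net) = 673.32 / 2.5 = 269.33 kPa.

q_all(net) ≈ 270 kPa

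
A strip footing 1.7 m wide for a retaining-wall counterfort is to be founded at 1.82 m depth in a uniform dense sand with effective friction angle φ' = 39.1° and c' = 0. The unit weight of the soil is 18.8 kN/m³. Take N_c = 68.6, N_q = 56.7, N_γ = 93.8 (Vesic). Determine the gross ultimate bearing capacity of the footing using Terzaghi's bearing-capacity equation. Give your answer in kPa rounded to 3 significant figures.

Effective surcharge at the founding depth q = γ·D_f = 18.8 × 1.82 = 34.216 kPa.
q_ult = q·N_q + 0.5·γ·B·N_γ
     = 34.216 × 56.7 + 0.5 × 18.8 × 1.7 × 93.8
     = 1940 + 1498.9 = 3439 kPa.

q_ult ≈ 3440 kPa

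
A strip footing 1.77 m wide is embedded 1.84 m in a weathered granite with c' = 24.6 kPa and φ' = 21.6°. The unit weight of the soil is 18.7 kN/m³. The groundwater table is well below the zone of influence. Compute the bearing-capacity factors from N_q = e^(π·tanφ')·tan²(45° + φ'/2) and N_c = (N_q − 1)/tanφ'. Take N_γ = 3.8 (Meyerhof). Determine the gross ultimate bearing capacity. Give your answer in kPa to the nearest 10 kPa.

q_ult ≈ 730 kPa

tan21.6° = 0.3959, so N_q = e^(π×0.3959)·tan²(55.8°) = 3.469 × 2.165 = 7.51.
N_c = (7.51 − 1)/tan21.6° = 16.44.
q = γ·D_f = 18.7 × 1.84 = 34.408 kPa.
c·N_c = 24.6 × 16.445 = 404.54 kPa
q·N_q = 34.408 × 7.5108 = 258.43 kPa
0.5·γ·B·N_γ = 0.5 × 18.7 × 1.77 × 3.8 = 62.888 kPa
q_ult = 404.54 + 258.43 + 62.888 = 725.86 kPa.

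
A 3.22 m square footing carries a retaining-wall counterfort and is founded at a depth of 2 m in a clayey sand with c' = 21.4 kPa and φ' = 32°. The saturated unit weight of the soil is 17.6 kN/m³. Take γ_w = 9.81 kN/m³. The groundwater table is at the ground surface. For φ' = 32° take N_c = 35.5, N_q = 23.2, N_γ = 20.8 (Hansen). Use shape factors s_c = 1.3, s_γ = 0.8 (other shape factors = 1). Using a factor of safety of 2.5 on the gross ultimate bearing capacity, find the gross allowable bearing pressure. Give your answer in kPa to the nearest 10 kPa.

Water table at ground surface, so effective unit weight γ' = 17.6 − 9.81 = 7.79 kN/m³ is used throughout; overburden q = 7.79 × 2 = 15.58 kPa; the same γ' applies in the ½γBN_γ term.
Cohesion term c·N_c·s_c = 21.4 × 35.5 × 1.3 = 987.61 kPa; surcharge term q·N_q = 15.58 × 23.2 = 361.46 kPa; self-weight term 0.5·γ·B·N_γ·s_γ = 0.5 × 7.79 × 3.22 × 20.8 × 0.8 = 208.7 kPa.
q_ult = 987.61 + 361.46 + 208.7 = 1557.8 kPa.
q_all = 1557.8 / 2.5 = 623.11 kPa.

q_all ≈ 620 kPa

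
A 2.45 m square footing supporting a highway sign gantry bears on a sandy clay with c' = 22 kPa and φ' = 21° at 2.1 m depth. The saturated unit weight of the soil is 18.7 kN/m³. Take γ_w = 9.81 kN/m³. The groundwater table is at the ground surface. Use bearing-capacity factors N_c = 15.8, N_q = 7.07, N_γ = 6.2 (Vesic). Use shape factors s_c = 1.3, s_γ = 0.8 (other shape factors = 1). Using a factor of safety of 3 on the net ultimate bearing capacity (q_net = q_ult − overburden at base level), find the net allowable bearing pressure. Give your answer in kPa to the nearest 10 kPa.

With the water table at the surface the whole profile is submerged: γ' = 18.7 − 9.81 = 8.89 kN/m³, so q = γ'·D_f = 18.669 kPa; the same γ' applies in the ½γBN_γ term.
q_ult = c·N_c·s_c + q·N_q + 0.5·γ·B·N_γ·s_γ
     = 22 × 15.8 × 1.3 + 18.669 × 7.07 + 0.5 × 8.89 × 2.45 × 6.2 × 0.8
     = 451.88 + 131.99 + 54.016 = 637.89 kPa.
q_net = 637.89 − 18.669 = 619.22 kPa.
q_all(net) = 619.22 / 3 = 206.41 kPa.

q_all(net) ≈ 210 kPa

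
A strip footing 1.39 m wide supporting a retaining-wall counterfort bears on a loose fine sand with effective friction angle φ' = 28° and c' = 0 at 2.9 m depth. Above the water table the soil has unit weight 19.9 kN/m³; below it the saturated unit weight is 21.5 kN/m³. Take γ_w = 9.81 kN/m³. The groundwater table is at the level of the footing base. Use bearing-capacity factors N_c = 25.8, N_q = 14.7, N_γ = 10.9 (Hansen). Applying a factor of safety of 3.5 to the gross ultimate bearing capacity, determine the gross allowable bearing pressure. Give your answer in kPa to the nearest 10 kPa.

Overburden at base level: q = 19.9 × 2.9 = 57.71 kPa.
Below the base the soil is submerged, so the ½γBN_γ term uses γ' = 21.5 − 9.81 = 11.69 kN/m³.
Surcharge term q·N_q = 57.71 × 14.7 = 848.34 kPa; self-weight term 0.5·γ·B·N_γ = 0.5 × 11.69 × 1.39 × 10.9 = 88.558 kPa.
q_ult = 848.34 + 88.558 = 936.89 kPa.
q_all = q_ult / FS = 936.89 / 3.5 = 267.68 kPa.

q_all ≈ 270 kPa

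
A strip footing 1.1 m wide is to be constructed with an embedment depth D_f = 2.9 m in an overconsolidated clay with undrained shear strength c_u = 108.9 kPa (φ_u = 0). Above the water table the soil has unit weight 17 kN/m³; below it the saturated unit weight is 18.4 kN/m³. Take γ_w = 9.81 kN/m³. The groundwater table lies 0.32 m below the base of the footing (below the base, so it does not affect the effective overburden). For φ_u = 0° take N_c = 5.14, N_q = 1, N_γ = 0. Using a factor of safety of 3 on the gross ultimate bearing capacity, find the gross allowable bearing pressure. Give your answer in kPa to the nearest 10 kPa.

q = γ·D_f = 17 × 2.9 = 49.3 kPa.
c·N_c = 108.9 × 5.14 = 559.75 kPa
q·N_q = 49.3 × 1 = 49.3 kPa
q_ult = 559.75 + 49.3 = 609.05 kPa.
q_all = 609.05 / 3 = 203.02 kPa.

q_all ≈ 200 kPa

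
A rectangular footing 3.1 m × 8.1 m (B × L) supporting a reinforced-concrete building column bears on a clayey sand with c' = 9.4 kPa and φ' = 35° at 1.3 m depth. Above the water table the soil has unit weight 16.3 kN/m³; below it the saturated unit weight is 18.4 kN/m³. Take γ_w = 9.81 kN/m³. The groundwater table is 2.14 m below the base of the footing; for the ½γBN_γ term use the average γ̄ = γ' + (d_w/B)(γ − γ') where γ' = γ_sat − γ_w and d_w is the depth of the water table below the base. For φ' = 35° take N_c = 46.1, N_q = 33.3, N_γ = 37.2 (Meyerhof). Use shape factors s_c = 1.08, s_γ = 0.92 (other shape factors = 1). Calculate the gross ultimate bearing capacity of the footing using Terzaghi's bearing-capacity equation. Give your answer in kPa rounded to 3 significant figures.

Effective surcharge at the founding depth q = γ·D_f = 16.3 × 1.3 = 21.19 kPa.
With d_w = 2.14 m < B, γ̄ = 8.59 + (2.14/3.1) × (16.3 − 8.59) = 13.912 kN/m³.
q_ult = c·N_c·s_c + q·N_q + 0.5·γ·B·N_γ·s_γ
     = 9.4 × 46.1 × 1.08 + 21.19 × 33.3 + 0.5 × 13.912 × 3.1 × 37.2 × 0.92
     = 468.01 + 705.63 + 738.01 = 1911.6 kPa.

q_ult ≈ 1910 kPa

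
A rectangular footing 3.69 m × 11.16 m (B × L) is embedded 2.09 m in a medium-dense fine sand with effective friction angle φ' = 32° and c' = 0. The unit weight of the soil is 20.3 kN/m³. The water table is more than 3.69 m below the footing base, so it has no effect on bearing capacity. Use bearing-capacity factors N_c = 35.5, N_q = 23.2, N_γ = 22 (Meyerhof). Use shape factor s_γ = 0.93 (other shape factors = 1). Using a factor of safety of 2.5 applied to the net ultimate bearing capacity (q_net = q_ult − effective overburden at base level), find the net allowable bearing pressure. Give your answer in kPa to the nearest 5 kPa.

q_all(net) ≈ 685 kPa

Effective surcharge at the founding depth q = γ·D_f = 20.3 × 2.09 = 42.427 kPa.
q_ult = q·N_q + 0.5·γ·B·N_γ·s_γ
     = 42.427 × 23.2 + 0.5 × 20.3 × 3.69 × 22 × 0.93
     = 984.31 + 766.3 = 1750.6 kPa.
Net ultimate: q_net = 1750.6 − 42.427 = 1708.2 kPa.
q_all(net) = 1708.2 / 2.5 = 683.27 kPa.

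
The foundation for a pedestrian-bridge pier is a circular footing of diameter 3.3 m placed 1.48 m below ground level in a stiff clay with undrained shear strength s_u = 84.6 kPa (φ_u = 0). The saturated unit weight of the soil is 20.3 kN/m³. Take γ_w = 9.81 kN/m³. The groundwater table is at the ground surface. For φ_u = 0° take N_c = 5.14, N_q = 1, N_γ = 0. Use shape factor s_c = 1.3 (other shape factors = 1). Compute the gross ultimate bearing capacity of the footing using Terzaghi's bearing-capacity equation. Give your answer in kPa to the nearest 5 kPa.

q_ult ≈ 580 kPa

γ' = 20.3 − 9.81 = 10.49 kN/m³ (submerged throughout). q = 10.49 × 1.48 = 15.525 kPa.
c·N_c·s_c = 84.6 × 5.14 × 1.3 = 565.3 kPa
q·N_q = 15.525 × 1 = 15.525 kPa
q_ult = 565.3 + 15.525 = 580.82 kPa.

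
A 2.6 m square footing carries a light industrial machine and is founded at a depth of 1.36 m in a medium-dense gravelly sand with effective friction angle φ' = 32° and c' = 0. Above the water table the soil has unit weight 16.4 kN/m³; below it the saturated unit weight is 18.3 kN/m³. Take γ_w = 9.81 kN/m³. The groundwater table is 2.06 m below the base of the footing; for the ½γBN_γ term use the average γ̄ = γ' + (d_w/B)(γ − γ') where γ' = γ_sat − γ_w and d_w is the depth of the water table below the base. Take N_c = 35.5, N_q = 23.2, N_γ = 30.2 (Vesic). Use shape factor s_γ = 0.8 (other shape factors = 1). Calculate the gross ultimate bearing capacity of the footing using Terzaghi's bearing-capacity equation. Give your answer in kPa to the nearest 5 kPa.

q_ult ≈ 980 kPa

q = γ·D_f = 16.4 × 1.36 = 22.304 kPa.
γ' = 8.49 kN/m³; averaging over the depth B below the base, γ̄ = γ' + (d_w/B)(γ − γ') = 14.757 kN/m³.
q·N_q = 22.304 × 23.2 = 517.45 kPa
0.5·γ·B·N_γ·s_γ = 0.5 × 14.757 × 2.6 × 30.2 × 0.8 = 463.49 kPa
q_ult = 517.45 + 463.49 = 980.95 kPa.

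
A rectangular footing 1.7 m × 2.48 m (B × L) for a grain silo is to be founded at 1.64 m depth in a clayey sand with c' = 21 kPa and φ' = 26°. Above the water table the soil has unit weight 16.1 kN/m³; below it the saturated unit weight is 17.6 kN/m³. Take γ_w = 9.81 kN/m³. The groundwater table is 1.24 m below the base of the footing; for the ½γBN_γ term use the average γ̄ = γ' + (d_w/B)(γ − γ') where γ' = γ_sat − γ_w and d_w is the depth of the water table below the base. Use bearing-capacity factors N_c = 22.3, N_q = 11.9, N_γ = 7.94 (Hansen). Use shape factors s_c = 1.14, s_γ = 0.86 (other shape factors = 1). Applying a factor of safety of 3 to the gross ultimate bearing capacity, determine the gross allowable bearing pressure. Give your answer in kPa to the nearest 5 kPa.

q_all ≈ 310 kPa

Effective surcharge at the founding depth q = γ·D_f = 16.1 × 1.64 = 26.404 kPa.
With d_w = 1.24 m < B, γ̄ = 7.79 + (1.24/1.7) × (16.1 − 7.79) = 13.851 kN/m³.
q_ult = c·N_c·s_c + q·N_q + 0.5·γ·B·N_γ·s_γ
     = 21 × 22.3 × 1.14 + 26.404 × 11.9 + 0.5 × 13.851 × 1.7 × 7.94 × 0.86
     = 533.86 + 314.21 + 80.396 = 928.47 kPa.
q_all = q_ult / FS = 928.47 / 3 = 309.49 kPa.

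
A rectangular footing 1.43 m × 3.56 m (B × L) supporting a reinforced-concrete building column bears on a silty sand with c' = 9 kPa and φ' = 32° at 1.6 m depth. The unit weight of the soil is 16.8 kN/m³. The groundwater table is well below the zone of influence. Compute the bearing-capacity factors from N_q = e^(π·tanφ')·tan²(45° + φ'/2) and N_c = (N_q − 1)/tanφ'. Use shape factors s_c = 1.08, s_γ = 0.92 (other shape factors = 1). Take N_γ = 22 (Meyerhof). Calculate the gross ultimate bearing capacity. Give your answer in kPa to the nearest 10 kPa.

q_ult ≈ 1210 kPa

tan32° = 0.6249, so N_q = e^(π×0.6249)·tan²(61°) = 7.121 × 3.255 = 23.18.
N_c = (23.18 − 1)/tan32° = 35.49.
Overburden at base level: q = 16.8 × 1.6 = 26.88 kPa.
Cohesion term c·N_c·s_c = 9 × 35.49 × 1.08 = 344.97 kPa; surcharge term q·N_q = 26.88 × 23.177 = 622.99 kPa; self-weight term 0.5·γ·B·N_γ·s_γ = 0.5 × 16.8 × 1.43 × 22 × 0.92 = 243.12 kPa.
q_ult = 344.97 + 622.99 + 243.12 = 1211.1 kPa.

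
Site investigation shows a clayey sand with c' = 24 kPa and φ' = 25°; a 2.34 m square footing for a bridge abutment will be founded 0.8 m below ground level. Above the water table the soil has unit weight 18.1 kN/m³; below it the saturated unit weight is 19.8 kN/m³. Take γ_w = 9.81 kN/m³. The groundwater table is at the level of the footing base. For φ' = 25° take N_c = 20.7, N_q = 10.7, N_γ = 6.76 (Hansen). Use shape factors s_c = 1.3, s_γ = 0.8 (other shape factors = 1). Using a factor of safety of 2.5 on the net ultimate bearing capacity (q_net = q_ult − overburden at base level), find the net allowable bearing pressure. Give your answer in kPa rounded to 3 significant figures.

q_all(net) ≈ 340 kPa

Effective surcharge at the founding depth q = γ·D_f = 18.1 × 0.8 = 14.48 kPa.
The water table coincides with the base, so in the self-weight term γ → γ' = 9.99 kN/m³.
q_ult = c·N_c·s_c + q·N_q + 0.5·γ·B·N_γ·s_γ
     = 24 × 20.7 × 1.3 + 14.48 × 10.7 + 0.5 × 9.99 × 2.34 × 6.76 × 0.8
     = 645.84 + 154.94 + 63.21 = 863.99 kPa.
q_net = 863.99 − 14.48 = 849.51 kPa.
q_all(net) = 849.51 / 2.5 = 339.8 kPa.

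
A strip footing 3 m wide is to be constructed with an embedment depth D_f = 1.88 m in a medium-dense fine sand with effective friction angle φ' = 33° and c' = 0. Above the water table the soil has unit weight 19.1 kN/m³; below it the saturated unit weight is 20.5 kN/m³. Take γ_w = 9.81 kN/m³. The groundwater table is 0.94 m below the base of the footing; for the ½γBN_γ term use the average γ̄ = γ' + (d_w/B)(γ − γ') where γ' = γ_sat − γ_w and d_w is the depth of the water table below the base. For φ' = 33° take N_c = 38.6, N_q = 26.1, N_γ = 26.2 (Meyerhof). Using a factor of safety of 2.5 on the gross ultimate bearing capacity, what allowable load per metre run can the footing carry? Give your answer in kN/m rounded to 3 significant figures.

Effective surcharge at the founding depth q = γ·D_f = 19.1 × 1.88 = 35.908 kPa.
With d_w = 0.94 m < B, γ̄ = 10.69 + (0.94/3) × (19.1 − 10.69) = 13.325 kN/m³.
q_ult = q·N_q + 0.5·γ·B·N_γ
     = 35.908 × 26.1 + 0.5 × 13.325 × 3 × 26.2
     = 937.2 + 523.68 = 1460.9 kPa.
Gross allowable pressure q_all = 1460.9 / 2.5 = 584.35 kPa.
Allowable wall load = q_all × B = 584.35 × 3 = 1753.1 kN per metre run.

≈ 1750 kN/m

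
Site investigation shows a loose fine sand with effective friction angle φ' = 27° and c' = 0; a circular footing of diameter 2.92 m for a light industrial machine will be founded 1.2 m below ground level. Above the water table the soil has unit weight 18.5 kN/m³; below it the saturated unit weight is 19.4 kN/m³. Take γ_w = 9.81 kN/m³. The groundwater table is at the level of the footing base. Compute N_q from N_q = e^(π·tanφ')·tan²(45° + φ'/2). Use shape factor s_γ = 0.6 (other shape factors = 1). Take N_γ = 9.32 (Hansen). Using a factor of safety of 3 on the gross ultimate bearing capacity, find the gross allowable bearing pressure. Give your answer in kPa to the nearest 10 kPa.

q_all ≈ 120 kPa

N_q = e^(π·tan27°)·tan²(58.5°) = 13.2.
q = γ·D_f = 18.5 × 1.2 = 22.2 kPa.
For the ½γBN_γ term take γ' = 19.4 − 9.81 = 9.59 kN/m³ (soil below base is submerged).
q·N_q = 22.2 × 13.199 = 293.02 kPa
0.5·γ·B·N_γ·s_γ = 0.5 × 9.59 × 2.92 × 9.32 × 0.6 = 78.296 kPa
q_ult = 293.02 + 78.296 = 371.32 kPa.
q_all = 371.32 / 3 = 123.77 kPa.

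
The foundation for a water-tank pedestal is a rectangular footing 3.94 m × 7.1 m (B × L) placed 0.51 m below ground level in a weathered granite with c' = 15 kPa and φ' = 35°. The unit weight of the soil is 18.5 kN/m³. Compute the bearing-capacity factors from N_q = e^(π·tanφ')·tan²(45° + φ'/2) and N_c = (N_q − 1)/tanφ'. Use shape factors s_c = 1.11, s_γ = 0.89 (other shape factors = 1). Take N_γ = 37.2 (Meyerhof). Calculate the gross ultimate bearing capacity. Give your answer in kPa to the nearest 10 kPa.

q_ult ≈ 2290 kPa

tan35° = 0.7002, so N_q = e^(π×0.7002)·tan²(62.5°) = 9.023 × 3.69 = 33.3.
N_c = (33.3 − 1)/tan35° = 46.12.
Overburden at base level: q = 18.5 × 0.51 = 9.435 kPa.
Cohesion term c·N_c·s_c = 15 × 46.124 × 1.11 = 767.96 kPa; surcharge term q·N_q = 9.435 × 33.296 = 314.15 kPa; self-weight term 0.5·γ·B·N_γ·s_γ = 0.5 × 18.5 × 3.94 × 37.2 × 0.89 = 1206.6 kPa.
q_ult = 767.96 + 314.15 + 1206.6 = 2288.7 kPa.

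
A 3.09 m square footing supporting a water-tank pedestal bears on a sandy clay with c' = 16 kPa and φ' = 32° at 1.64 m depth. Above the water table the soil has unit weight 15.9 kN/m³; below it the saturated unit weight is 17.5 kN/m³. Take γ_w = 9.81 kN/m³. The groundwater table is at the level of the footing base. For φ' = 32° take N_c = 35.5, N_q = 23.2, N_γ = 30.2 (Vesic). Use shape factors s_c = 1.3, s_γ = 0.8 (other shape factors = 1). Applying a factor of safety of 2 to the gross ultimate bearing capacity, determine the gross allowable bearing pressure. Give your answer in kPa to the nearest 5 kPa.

q_all ≈ 815 kPa

q = γ·D_f = 15.9 × 1.64 = 26.076 kPa.
For the ½γBN_γ term take γ' = 17.5 − 9.81 = 7.69 kN/m³ (soil below base is submerged).
c·N_c·s_c = 16 × 35.5 × 1.3 = 738.4 kPa
q·N_q = 26.076 × 23.2 = 604.96 kPa
0.5·γ·B·N_γ·s_γ = 0.5 × 7.69 × 3.09 × 30.2 × 0.8 = 287.05 kPa
q_ult = 738.4 + 604.96 + 287.05 = 1630.4 kPa.
q_all = q_ult / FS = 1630.4 / 2 = 815.2 kPa.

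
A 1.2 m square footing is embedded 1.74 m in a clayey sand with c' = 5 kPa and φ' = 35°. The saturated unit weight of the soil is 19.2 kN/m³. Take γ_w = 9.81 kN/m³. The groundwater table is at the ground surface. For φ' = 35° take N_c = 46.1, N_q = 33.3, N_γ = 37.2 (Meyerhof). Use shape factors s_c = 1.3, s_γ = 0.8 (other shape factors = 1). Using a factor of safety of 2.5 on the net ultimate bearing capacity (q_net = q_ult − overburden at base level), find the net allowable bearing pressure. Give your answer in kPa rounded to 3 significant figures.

γ' = 19.2 − 9.81 = 9.39 kN/m³ (submerged throughout). q = 9.39 × 1.74 = 16.339 kPa; the same γ' applies in the ½γBN_γ term.
c·N_c·s_c = 5 × 46.1 × 1.3 = 299.65 kPa
q·N_q = 16.339 × 33.3 = 544.08 kPa
0.5·γ·B·N_γ·s_γ = 0.5 × 9.39 × 1.2 × 37.2 × 0.8 = 167.67 kPa
q_ult = 299.65 + 544.08 + 167.67 = 1011.4 kPa.
q_net = 1011.4 − 16.339 = 995.05 kPa.
q_all(net) = 995.05 / 2.5 = 398.02 kPa.

q_all(net) ≈ 398 kPa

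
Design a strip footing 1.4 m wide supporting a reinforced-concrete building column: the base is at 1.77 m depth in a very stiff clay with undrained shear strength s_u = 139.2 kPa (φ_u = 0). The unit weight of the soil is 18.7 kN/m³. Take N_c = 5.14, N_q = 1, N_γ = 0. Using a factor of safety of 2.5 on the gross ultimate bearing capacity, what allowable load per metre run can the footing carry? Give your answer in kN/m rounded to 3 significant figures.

q = γ·D_f = 18.7 × 1.77 = 33.099 kPa.
c·N_c = 139.2 × 5.14 = 715.49 kPa
q·N_q = 33.099 × 1 = 33.099 kPa
q_ult = 715.49 + 33.099 = 748.59 kPa.
Gross allowable pressure q_all = 748.59 / 2.5 = 299.43 kPa.
Allowable wall load = q_all × B = 299.43 × 1.4 = 419.21 kN per metre run.

≈ 419 kN/m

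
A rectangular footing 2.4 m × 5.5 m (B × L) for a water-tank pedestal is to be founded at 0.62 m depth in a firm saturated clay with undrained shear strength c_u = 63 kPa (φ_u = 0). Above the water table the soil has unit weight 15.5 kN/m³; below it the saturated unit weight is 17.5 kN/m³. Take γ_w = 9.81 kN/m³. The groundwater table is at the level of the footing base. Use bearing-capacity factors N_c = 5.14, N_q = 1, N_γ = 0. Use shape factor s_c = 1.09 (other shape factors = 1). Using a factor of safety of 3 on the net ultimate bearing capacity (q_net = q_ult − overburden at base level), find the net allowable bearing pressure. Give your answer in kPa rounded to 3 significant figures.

Effective surcharge at the founding depth q = γ·D_f = 15.5 × 0.62 = 9.61 kPa.
q_ult = c·N_c·s_c + q·N_q
     = 63 × 5.14 × 1.09 + 9.61 × 1
     = 352.96 + 9.61 = 362.57 kPa.
q_net = 362.57 − 9.61 = 352.96 kPa.
q_all(net) = 352.96 / 3 = 117.65 kPa.

q_all(net) ≈ 118 kPa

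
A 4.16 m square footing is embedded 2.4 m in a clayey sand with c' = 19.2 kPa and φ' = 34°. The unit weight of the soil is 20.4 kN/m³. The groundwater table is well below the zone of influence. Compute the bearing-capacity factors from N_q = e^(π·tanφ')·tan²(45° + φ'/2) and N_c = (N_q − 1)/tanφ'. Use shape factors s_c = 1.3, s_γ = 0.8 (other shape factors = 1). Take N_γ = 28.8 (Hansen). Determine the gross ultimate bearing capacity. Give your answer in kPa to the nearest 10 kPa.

q_ult ≈ 3470 kPa

tan34° = 0.6745, so N_q = e^(π×0.6745)·tan²(62°) = 8.323 × 3.537 = 29.44.
N_c = (29.44 − 1)/tan34° = 42.16.
Effective surcharge at the founding depth q = γ·D_f = 20.4 × 2.4 = 48.96 kPa.
q_ult = c·N_c·s_c + q·N_q + 0.5·γ·B·N_γ·s_γ
     = 19.2 × 42.164 × 1.3 + 48.96 × 29.44 + 0.5 × 20.4 × 4.16 × 28.8 × 0.8
     = 1052.4 + 1441.4 + 977.63 = 3471.4 kPa.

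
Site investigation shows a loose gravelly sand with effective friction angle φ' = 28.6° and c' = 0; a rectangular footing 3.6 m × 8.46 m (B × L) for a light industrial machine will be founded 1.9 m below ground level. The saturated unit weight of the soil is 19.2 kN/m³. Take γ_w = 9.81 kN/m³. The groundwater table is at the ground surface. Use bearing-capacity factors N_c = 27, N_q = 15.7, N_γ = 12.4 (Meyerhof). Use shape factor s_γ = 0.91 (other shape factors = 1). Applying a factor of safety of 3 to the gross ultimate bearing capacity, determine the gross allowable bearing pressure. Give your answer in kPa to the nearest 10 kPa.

q_all ≈ 160 kPa

Water table at ground surface, so effective unit weight γ' = 19.2 − 9.81 = 9.39 kN/m³ is used throughout; overburden q = 9.39 × 1.9 = 17.841 kPa; the same γ' applies in the ½γBN_γ term.
Surcharge term q·N_q = 17.841 × 15.7 = 280.1 kPa; self-weight term 0.5·γ·B·N_γ·s_γ = 0.5 × 9.39 × 3.6 × 12.4 × 0.91 = 190.72 kPa.
q_ult = 280.1 + 190.72 = 470.83 kPa.
q_all = q_ult / FS = 470.83 / 3 = 156.94 kPa.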